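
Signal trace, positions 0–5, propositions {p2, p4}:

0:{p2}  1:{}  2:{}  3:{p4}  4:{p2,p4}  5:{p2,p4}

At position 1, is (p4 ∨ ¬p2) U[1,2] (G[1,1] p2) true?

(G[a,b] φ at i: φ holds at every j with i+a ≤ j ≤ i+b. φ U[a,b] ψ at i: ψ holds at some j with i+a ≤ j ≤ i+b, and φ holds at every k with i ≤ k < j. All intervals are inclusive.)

Need some j in [2,3] with G[1,1] p2, and (p4 ∨ ¬p2) at every k in [1,j-1].
  j=2: G[1,1] p2 — fails at 3.
  j=3: G[1,1] p2 holds; (p4 ∨ ¬p2) holds at every k in [1,2] → satisfied.

Yes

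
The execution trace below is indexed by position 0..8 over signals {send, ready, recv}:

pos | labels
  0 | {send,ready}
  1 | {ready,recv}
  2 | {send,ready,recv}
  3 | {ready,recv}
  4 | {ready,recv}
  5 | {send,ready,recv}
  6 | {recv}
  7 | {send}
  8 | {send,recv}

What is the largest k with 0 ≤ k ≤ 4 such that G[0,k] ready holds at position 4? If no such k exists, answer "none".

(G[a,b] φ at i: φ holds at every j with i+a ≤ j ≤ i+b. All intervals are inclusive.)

ready must hold from j=4 onward; find where it first fails.
  j=4: holds
  j=5: holds
  j=6: fails
Holds on [4,5], so largest k = 1.

1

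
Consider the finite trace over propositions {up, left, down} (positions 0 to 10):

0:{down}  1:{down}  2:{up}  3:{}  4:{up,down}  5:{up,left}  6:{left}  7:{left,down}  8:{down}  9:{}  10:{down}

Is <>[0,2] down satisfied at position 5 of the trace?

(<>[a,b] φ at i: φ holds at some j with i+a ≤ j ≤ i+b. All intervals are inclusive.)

Yes

Check down at each j in [5,7]:
  j=5: false
  j=6: false
  j=7: true
Found at j=7 → formula holds.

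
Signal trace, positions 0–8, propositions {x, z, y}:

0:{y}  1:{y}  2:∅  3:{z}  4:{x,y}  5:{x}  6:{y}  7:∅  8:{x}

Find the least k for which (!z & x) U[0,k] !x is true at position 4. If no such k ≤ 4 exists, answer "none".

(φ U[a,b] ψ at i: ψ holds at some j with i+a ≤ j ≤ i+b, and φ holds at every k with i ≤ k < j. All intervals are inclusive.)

2

Need earliest j ≥ 4 with !x, and (!z & x) at every k in [4,j-1].
  j=4: rhs fails.
  j=5: rhs fails.
  j=6: rhs holds; lhs holds on [4,5]. k = 2.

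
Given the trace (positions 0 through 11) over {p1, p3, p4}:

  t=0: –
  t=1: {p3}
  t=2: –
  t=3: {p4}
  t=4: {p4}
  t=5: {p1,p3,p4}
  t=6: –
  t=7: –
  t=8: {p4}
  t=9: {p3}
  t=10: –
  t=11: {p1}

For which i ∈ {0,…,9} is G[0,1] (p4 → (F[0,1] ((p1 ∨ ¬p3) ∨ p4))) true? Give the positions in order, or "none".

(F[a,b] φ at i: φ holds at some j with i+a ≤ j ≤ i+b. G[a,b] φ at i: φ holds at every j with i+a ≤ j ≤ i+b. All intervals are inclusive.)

Evaluate at each i in [0,9]:
  i=0: ✓ (all of [0,1])
  i=1: ✓ (all of [1,2])
  i=2: ✓ (all of [2,3])
  i=3: ✓ (all of [3,4])
  i=4: ✓ (all of [4,5])
  i=5: ✓ (all of [5,6])
  i=6: ✓ (all of [6,7])
  i=7: ✓ (all of [7,8])
  i=8: ✓ (all of [8,9])
  i=9: ✓ (all of [9,10])

0, 1, 2, 3, 4, 5, 6, 7, 8, 9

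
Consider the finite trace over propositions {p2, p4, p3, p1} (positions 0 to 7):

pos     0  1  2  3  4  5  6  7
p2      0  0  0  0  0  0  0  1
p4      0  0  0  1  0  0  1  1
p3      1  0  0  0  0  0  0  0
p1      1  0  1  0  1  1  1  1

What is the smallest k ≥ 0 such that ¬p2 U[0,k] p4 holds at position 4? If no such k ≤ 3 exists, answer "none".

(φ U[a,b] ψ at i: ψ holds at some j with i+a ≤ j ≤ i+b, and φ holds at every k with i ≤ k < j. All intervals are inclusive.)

Need earliest j ≥ 4 with p4, and ¬p2 at every k in [4,j-1].
  j=4: rhs fails.
  j=5: rhs fails.
  j=6: rhs holds; lhs holds on [4,5]. k = 2.

2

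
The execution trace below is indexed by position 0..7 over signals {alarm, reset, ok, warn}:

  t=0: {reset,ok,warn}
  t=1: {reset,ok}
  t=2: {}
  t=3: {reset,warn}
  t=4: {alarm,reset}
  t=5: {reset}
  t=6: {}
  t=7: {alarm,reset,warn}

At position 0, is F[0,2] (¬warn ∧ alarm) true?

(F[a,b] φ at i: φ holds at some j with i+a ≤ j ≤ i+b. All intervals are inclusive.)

No

Check (¬warn ∧ alarm) at each j in [0,2]:
  j=0: false
  j=1: false
  j=2: false
No position in the window satisfies it → formula fails.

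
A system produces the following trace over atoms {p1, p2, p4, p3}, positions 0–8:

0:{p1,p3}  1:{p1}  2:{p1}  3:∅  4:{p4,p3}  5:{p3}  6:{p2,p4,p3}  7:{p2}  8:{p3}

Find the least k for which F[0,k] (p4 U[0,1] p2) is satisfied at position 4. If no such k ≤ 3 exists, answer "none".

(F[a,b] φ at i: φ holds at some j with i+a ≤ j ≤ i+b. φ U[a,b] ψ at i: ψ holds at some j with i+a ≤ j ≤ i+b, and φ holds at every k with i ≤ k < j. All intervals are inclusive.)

Scan j = 4,5,… for (p4 U[0,1] p2):
  j=4: fails
  j=5: fails
  j=6: holds
First hit at j=6, so smallest k = 6-4 = 2.

2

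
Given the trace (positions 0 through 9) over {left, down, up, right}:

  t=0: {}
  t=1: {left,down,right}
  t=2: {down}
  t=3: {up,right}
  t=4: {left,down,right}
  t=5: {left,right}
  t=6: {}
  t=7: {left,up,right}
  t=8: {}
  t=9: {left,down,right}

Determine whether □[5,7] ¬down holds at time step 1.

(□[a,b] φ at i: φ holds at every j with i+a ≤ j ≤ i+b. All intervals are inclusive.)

True

Check ¬down at every j in [6,8]:
  j=6: true
  j=7: true
  j=8: true
All positions satisfy it → formula holds.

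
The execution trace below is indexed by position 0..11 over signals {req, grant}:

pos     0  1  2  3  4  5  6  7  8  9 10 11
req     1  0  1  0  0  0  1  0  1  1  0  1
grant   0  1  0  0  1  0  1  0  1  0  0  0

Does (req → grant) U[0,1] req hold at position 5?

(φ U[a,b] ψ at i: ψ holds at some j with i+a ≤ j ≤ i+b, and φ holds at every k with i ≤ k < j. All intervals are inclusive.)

True

Need some j in [5,6] with req, and (req → grant) at every k in [5,j-1].
  j=5: req false.
  j=6: req holds; (req → grant) holds at every k in [5,5] → satisfied.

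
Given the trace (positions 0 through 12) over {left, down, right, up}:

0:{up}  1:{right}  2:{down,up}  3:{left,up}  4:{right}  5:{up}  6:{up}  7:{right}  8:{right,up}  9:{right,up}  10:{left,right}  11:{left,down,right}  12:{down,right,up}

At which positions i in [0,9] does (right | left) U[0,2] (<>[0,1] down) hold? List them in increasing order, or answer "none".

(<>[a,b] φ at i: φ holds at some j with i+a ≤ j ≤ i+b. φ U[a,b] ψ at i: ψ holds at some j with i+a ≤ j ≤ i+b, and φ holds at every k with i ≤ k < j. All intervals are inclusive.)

1, 2, 8, 9

Evaluate at each i in [0,9]:
  i=0: ✗ (lhs fails at k=0 before rhs at j=1)
  i=1: ✓ (rhs at j=1)
  i=2: ✓ (rhs at j=2)
  i=3: ✗ (no rhs in [3,5])
  i=4: ✗ (no rhs in [4,6])
  i=5: ✗ (no rhs in [5,7])
  i=6: ✗ (no rhs in [6,8])
  i=7: ✗ (no rhs in [7,9])
  i=8: ✓ (rhs at j=10; lhs holds on [8,9])
  i=9: ✓ (rhs at j=10; lhs holds on [9,9])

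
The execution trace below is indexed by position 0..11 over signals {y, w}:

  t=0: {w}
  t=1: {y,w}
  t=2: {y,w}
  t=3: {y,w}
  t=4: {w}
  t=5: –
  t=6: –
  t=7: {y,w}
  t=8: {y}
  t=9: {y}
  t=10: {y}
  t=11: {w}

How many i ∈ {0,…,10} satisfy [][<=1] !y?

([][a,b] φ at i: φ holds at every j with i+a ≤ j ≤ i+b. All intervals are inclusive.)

2

Evaluate at each i in [0,10]:
  i=0: ✗ (fails at j=1)
  i=1: ✗ (fails at j=1)
  i=2: ✗ (fails at j=2)
  i=3: ✗ (fails at j=3)
  i=4: ✓ (all of [4,5])
  i=5: ✓ (all of [5,6])
  i=6: ✗ (fails at j=7)
  i=7: ✗ (fails at j=7)
  i=8: ✗ (fails at j=8)
  i=9: ✗ (fails at j=9)
  i=10: ✗ (fails at j=10)
Positions where it holds: {4, 5} → 2.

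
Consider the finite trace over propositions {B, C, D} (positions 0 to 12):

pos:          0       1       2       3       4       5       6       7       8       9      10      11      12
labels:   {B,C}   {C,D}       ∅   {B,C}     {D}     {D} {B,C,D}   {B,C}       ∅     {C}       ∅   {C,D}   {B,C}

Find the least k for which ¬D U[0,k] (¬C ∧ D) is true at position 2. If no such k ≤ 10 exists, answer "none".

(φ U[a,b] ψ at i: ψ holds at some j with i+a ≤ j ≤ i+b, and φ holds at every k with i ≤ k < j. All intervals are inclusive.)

Need earliest j ≥ 2 with (¬C ∧ D), and ¬D at every k in [2,j-1].
  j=2: rhs fails.
  j=3: rhs fails.
  j=4: rhs holds; lhs holds on [2,3]. k = 2.

2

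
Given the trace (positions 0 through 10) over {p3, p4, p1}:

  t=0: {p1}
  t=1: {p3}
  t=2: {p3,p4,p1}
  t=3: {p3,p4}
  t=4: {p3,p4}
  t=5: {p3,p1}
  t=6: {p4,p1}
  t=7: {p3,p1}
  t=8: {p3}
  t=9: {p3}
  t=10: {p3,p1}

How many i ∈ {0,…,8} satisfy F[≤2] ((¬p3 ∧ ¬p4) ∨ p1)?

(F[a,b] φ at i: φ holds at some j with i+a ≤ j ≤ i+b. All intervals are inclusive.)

9

Evaluate at each i in [0,8]:
  i=0: ✓ (witness j=0)
  i=1: ✓ (witness j=2)
  i=2: ✓ (witness j=2)
  i=3: ✓ (witness j=5)
  i=4: ✓ (witness j=5)
  i=5: ✓ (witness j=5)
  i=6: ✓ (witness j=6)
  i=7: ✓ (witness j=7)
  i=8: ✓ (witness j=10)
Positions where it holds: {0, 1, 2, 3, 4, 5, 6, 7, 8} → 9.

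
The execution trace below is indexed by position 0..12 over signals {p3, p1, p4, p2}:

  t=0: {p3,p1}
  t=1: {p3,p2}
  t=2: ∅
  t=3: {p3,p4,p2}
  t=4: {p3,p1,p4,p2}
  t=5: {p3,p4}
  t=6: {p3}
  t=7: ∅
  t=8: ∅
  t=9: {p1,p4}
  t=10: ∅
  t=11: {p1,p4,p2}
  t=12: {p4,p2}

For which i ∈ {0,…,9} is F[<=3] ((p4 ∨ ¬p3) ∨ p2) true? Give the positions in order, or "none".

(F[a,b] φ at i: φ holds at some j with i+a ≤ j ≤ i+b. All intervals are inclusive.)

0, 1, 2, 3, 4, 5, 6, 7, 8, 9

Evaluate at each i in [0,9]:
  i=0: ✓ (witness j=1)
  i=1: ✓ (witness j=1)
  i=2: ✓ (witness j=2)
  i=3: ✓ (witness j=3)
  i=4: ✓ (witness j=4)
  i=5: ✓ (witness j=5)
  i=6: ✓ (witness j=7)
  i=7: ✓ (witness j=7)
  i=8: ✓ (witness j=8)
  i=9: ✓ (witness j=9)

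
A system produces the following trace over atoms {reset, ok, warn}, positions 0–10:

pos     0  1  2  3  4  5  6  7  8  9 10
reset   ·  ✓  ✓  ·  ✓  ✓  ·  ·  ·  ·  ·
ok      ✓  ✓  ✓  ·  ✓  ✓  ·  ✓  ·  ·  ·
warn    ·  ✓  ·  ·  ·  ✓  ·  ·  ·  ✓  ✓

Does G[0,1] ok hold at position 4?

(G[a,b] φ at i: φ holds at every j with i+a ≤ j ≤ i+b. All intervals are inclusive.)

Holds

Check ok at every j in [4,5]:
  j=4: true
  j=5: true
All positions satisfy it → formula holds.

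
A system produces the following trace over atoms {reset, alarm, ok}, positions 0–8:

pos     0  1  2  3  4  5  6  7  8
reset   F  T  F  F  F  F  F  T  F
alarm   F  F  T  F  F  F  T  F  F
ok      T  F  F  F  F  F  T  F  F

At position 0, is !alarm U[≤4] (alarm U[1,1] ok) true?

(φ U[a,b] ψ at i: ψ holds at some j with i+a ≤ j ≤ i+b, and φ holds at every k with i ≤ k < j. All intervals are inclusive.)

False

Need some j in [0,4] with (alarm U[1,1] ok), and !alarm at every k in [0,j-1].
  j=0: (alarm U[1,1] ok) — fails.
  j=1: (alarm U[1,1] ok) — fails.
  j=2: (alarm U[1,1] ok) — fails.
  j=3: (alarm U[1,1] ok) — fails.
  j=4: (alarm U[1,1] ok) — fails.
No j in the window works → until fails.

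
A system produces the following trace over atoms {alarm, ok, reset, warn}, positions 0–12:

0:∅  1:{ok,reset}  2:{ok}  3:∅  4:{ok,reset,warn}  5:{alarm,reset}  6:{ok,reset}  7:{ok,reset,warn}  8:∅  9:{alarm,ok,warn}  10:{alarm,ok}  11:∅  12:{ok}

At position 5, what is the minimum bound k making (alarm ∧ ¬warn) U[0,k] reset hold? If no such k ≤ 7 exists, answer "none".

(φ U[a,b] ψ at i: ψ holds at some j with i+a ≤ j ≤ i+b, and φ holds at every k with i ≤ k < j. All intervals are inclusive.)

Need earliest j ≥ 5 with reset, and (alarm ∧ ¬warn) at every k in [5,j-1].
  j=5: rhs holds (empty prefix). k = 0.

0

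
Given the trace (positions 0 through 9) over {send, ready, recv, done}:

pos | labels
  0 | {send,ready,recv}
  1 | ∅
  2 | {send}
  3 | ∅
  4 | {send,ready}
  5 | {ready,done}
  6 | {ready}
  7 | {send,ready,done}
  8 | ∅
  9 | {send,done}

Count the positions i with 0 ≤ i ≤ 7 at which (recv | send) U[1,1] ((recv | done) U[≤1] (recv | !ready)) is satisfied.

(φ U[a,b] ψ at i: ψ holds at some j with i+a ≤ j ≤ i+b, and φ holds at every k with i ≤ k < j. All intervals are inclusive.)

Evaluate at each i in [0,7]:
  i=0: ✓ (rhs at j=1; lhs holds on [0,0])
  i=1: ✗ (lhs fails at k=1 before rhs at j=2)
  i=2: ✓ (rhs at j=3; lhs holds on [2,2])
  i=3: ✗ (no rhs in [4,4])
  i=4: ✗ (no rhs in [5,5])
  i=5: ✗ (no rhs in [6,6])
  i=6: ✗ (lhs fails at k=6 before rhs at j=7)
  i=7: ✓ (rhs at j=8; lhs holds on [7,7])
Positions where it holds: {0, 2, 7} → 3.

3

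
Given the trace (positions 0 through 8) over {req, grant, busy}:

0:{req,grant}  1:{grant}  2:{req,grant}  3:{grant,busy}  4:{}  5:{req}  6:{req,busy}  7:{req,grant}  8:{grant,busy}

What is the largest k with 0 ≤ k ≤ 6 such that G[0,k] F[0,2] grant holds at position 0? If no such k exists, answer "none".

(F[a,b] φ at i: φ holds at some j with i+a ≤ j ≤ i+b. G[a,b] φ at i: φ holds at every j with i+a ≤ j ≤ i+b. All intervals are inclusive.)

F[0,2] grant must hold from j=0 onward; find where it first fails.
  j=0: holds
  j=1: holds
  j=2: holds
  j=3: holds
  j=4: fails
Holds on [0,3], so largest k = 3.

3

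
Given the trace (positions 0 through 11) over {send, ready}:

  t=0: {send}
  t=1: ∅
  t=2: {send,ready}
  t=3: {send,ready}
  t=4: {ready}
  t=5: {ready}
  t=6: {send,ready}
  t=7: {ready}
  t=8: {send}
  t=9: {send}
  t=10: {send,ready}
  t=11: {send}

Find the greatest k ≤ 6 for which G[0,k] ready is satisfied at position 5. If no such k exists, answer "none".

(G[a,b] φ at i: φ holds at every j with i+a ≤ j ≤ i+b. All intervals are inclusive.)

ready must hold from j=5 onward; find where it first fails.
  j=5: holds
  j=6: holds
  j=7: holds
  j=8: fails
Holds on [5,7], so largest k = 2.

2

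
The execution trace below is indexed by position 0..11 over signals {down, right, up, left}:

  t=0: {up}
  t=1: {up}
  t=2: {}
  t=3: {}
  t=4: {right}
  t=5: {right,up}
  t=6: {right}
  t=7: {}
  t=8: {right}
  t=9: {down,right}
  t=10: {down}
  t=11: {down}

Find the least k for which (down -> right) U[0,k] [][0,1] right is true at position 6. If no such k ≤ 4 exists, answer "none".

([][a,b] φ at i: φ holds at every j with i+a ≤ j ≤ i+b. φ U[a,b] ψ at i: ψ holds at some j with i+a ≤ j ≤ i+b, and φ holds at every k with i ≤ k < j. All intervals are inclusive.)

Need earliest j ≥ 6 with [][0,1] right, and (down -> right) at every k in [6,j-1].
  j=6: rhs fails.
  j=7: rhs fails.
  j=8: rhs holds; lhs holds on [6,7]. k = 2.

2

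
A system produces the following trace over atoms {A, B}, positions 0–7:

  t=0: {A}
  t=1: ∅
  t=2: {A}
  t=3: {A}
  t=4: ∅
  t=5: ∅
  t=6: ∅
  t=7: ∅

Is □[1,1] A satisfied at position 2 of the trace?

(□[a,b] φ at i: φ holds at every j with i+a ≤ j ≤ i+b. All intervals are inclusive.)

Check A at every j in [3,3]:
  j=3: true
All positions satisfy it → formula holds.

True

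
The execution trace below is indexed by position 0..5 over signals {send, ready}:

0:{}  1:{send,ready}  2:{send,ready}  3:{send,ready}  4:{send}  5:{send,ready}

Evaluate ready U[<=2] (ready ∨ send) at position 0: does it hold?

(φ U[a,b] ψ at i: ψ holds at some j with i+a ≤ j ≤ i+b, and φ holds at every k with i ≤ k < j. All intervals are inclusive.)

Need some j in [0,2] with (ready ∨ send), and ready at every k in [0,j-1].
  j=0: (ready ∨ send) false.
  j=1: (ready ∨ send) holds, but ready fails at k=0 → not this j.
  j=2: (ready ∨ send) holds, but ready fails at k=0 → not this j.
No j in the window works → until fails.

False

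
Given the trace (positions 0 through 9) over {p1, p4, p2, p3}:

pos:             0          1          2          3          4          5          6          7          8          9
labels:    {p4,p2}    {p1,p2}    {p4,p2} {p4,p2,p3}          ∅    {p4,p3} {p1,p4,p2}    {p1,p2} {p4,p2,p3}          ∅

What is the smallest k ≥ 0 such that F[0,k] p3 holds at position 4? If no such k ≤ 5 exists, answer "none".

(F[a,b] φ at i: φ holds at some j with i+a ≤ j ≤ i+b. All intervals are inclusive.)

1

Scan j = 4,5,… for p3:
  j=4: fails
  j=5: holds
First hit at j=5, so smallest k = 5-4 = 1.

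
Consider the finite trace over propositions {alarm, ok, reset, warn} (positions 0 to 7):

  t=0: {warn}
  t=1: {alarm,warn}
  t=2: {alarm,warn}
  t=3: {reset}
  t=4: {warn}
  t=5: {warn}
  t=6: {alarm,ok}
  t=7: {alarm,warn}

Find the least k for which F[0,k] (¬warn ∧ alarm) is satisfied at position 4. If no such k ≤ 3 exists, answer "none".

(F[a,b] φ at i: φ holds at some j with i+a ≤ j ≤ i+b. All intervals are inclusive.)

2

Scan j = 4,5,… for (¬warn ∧ alarm):
  j=4: fails
  j=5: fails
  j=6: holds
First hit at j=6, so smallest k = 6-4 = 2.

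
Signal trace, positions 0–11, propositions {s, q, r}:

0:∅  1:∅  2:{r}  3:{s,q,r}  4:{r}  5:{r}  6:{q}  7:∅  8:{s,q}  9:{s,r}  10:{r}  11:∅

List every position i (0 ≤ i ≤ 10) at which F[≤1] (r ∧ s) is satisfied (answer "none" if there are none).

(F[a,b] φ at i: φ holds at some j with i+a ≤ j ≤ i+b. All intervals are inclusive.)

2, 3, 8, 9

Evaluate at each i in [0,10]:
  i=0: ✗ (none in [0,1])
  i=1: ✗ (none in [1,2])
  i=2: ✓ (witness j=3)
  i=3: ✓ (witness j=3)
  i=4: ✗ (none in [4,5])
  i=5: ✗ (none in [5,6])
  i=6: ✗ (none in [6,7])
  i=7: ✗ (none in [7,8])
  i=8: ✓ (witness j=9)
  i=9: ✓ (witness j=9)
  i=10: ✗ (none in [10,11])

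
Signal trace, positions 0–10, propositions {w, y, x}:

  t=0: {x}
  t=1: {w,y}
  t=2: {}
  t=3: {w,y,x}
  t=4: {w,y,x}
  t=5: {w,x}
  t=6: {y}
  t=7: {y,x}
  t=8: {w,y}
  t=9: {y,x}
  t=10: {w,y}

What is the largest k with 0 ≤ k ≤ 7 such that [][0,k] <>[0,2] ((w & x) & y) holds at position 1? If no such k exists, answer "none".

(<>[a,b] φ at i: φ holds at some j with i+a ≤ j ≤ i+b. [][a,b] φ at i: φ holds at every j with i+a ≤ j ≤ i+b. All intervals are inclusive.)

3

<>[0,2] ((w & x) & y) must hold from j=1 onward; find where it first fails.
  j=1: holds
  j=2: holds
  j=3: holds
  j=4: holds
  j=5: fails
Holds on [1,4], so largest k = 3.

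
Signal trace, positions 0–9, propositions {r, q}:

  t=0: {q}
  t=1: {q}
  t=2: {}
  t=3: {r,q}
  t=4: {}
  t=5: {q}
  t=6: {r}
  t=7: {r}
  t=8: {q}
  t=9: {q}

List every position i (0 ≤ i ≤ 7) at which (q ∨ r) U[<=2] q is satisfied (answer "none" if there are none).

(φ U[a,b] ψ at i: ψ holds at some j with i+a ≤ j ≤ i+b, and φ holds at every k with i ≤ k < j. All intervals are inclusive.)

0, 1, 3, 5, 6, 7

Evaluate at each i in [0,7]:
  i=0: ✓ (rhs at j=0)
  i=1: ✓ (rhs at j=1)
  i=2: ✗ (lhs fails at k=2 before rhs at j=3)
  i=3: ✓ (rhs at j=3)
  i=4: ✗ (lhs fails at k=4 before rhs at j=5)
  i=5: ✓ (rhs at j=5)
  i=6: ✓ (rhs at j=8; lhs holds on [6,7])
  i=7: ✓ (rhs at j=8; lhs holds on [7,7])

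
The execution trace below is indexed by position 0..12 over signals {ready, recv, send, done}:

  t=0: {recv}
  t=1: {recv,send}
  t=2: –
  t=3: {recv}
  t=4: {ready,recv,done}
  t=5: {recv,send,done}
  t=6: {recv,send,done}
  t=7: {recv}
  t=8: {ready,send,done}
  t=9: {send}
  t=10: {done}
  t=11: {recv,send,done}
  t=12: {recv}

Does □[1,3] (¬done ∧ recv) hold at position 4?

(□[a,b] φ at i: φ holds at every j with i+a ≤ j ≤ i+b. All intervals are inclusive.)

Check (¬done ∧ recv) at every j in [5,7]:
  j=5: false
  j=6: false
  j=7: true
Fails at j=5 → formula fails.

Does not hold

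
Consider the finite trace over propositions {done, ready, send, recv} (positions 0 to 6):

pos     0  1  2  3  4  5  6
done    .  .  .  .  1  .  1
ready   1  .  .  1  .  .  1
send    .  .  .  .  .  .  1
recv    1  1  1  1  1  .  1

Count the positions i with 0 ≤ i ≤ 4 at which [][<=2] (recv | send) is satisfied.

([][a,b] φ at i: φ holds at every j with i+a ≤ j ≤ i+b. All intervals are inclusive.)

3

Evaluate at each i in [0,4]:
  i=0: ✓ (all of [0,2])
  i=1: ✓ (all of [1,3])
  i=2: ✓ (all of [2,4])
  i=3: ✗ (fails at j=5)
  i=4: ✗ (fails at j=5)
Positions where it holds: {0, 1, 2} → 3.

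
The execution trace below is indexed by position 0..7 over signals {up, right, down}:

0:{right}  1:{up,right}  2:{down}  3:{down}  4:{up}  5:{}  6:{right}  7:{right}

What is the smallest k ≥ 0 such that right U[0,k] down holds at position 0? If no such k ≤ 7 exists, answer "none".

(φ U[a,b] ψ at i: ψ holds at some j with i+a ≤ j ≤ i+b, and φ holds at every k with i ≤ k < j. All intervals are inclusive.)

Need earliest j ≥ 0 with down, and right at every k in [0,j-1].
  j=0: rhs fails.
  j=1: rhs fails.
  j=2: rhs holds; lhs holds on [0,1]. k = 2.

2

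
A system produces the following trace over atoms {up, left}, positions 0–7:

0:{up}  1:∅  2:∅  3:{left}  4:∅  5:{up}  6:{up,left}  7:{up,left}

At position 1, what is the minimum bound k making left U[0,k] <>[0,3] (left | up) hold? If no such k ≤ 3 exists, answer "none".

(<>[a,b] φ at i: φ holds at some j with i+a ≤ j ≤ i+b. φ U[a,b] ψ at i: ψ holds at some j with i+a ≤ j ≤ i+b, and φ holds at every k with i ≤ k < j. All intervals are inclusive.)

Need earliest j ≥ 1 with <>[0,3] (left | up), and left at every k in [1,j-1].
  j=1: rhs holds (empty prefix). k = 0.

0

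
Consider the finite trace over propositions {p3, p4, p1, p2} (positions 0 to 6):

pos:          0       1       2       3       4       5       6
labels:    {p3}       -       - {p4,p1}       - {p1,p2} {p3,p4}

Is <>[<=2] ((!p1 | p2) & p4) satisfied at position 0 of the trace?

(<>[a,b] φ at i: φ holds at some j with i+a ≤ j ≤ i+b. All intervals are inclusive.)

Does not hold

Check ((!p1 | p2) & p4) at each j in [0,2]:
  j=0: false
  j=1: false
  j=2: false
No position in the window satisfies it → formula fails.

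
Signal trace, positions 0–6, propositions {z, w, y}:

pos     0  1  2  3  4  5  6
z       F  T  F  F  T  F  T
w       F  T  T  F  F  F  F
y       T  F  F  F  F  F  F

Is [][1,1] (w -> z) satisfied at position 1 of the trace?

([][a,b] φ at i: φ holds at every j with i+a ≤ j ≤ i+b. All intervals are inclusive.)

Check (w -> z) at every j in [2,2]:
  j=2: antecedent true; consequent false → ✗
Fails at j=2 → formula fails.

False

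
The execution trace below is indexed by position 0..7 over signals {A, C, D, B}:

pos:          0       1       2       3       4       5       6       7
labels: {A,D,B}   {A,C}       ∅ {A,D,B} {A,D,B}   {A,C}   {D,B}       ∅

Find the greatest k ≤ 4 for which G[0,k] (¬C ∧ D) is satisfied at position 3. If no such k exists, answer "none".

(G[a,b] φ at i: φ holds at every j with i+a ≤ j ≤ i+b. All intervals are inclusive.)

(¬C ∧ D) must hold from j=3 onward; find where it first fails.
  j=3: holds
  j=4: holds
  j=5: fails
Holds on [3,4], so largest k = 1.

1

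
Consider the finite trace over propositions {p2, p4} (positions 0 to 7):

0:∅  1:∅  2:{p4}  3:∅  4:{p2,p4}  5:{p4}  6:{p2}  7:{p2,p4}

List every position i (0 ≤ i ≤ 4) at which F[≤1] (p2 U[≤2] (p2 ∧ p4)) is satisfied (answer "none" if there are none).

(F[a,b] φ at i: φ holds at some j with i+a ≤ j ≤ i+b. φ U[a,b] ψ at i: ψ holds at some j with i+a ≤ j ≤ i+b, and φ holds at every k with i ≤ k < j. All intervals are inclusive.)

3, 4

Evaluate at each i in [0,4]:
  i=0: ✗ (none in [0,1])
  i=1: ✗ (none in [1,2])
  i=2: ✗ (none in [2,3])
  i=3: ✓ (witness j=4)
  i=4: ✓ (witness j=4)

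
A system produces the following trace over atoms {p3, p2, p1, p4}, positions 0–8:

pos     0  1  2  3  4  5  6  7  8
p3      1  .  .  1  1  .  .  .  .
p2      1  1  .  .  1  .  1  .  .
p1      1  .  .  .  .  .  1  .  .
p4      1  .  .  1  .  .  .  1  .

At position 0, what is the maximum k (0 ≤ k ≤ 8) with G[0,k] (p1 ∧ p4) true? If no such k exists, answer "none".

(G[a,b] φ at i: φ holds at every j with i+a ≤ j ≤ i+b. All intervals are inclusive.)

0

(p1 ∧ p4) must hold from j=0 onward; find where it first fails.
  j=0: holds
  j=1: fails
Holds on [0,0], so largest k = 0.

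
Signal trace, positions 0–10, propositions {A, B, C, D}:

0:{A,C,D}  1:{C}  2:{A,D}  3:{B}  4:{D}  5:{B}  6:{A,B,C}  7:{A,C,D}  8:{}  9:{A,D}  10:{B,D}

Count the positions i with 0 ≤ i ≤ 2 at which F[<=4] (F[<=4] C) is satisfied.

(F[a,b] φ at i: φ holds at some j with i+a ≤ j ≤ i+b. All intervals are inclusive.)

3

Evaluate at each i in [0,2]:
  i=0: ✓ (witness j=0)
  i=1: ✓ (witness j=1)
  i=2: ✓ (witness j=2)
Positions where it holds: {0, 1, 2} → 3.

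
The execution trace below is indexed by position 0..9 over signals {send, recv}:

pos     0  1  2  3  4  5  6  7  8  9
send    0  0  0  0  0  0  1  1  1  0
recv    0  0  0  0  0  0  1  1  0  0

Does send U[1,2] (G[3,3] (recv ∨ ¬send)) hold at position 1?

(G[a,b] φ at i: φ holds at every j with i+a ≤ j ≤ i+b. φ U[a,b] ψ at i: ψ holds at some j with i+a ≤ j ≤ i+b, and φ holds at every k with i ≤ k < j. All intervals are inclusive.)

Need some j in [2,3] with G[3,3] (recv ∨ ¬send), and send at every k in [1,j-1].
  j=2: G[3,3] (recv ∨ ¬send) holds, but send fails at k=1 → not this j.
  j=3: G[3,3] (recv ∨ ¬send) holds, but send fails at k=1 → not this j.
No j in the window works → until fails.

No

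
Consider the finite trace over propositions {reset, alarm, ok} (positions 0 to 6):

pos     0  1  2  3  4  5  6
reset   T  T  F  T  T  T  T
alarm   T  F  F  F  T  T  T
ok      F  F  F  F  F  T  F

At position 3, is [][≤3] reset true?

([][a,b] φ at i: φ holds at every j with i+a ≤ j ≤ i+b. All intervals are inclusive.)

Check reset at every j in [3,6]:
  j=3: true
  j=4: true
  j=5: true
  j=6: true
All positions satisfy it → formula holds.

Holds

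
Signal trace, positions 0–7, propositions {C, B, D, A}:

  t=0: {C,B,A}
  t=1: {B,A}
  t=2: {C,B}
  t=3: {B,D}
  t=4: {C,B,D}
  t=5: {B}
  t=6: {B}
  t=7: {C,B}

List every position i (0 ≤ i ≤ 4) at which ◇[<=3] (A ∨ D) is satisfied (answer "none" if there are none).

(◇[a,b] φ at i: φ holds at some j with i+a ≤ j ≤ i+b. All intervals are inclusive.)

0, 1, 2, 3, 4

Evaluate at each i in [0,4]:
  i=0: ✓ (witness j=0)
  i=1: ✓ (witness j=1)
  i=2: ✓ (witness j=3)
  i=3: ✓ (witness j=3)
  i=4: ✓ (witness j=4)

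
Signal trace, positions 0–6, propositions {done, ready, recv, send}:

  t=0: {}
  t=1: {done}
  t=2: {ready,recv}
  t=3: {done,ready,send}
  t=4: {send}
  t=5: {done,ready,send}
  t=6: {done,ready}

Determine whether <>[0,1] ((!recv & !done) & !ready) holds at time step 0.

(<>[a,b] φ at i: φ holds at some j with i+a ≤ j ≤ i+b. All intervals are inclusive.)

Check ((!recv & !done) & !ready) at each j in [0,1]:
  j=0: true
  j=1: false
Found at j=0 → formula holds.

True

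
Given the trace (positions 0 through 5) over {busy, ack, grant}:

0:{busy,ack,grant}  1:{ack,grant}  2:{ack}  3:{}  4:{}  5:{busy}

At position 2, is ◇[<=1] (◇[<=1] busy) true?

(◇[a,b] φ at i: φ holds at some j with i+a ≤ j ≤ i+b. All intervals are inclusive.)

Does not hold

Check ◇[<=1] busy at each j in [2,3]:
  j=2: fails (none in [2,3])
  j=3: fails (none in [3,4])
No position in the window satisfies it → formula fails.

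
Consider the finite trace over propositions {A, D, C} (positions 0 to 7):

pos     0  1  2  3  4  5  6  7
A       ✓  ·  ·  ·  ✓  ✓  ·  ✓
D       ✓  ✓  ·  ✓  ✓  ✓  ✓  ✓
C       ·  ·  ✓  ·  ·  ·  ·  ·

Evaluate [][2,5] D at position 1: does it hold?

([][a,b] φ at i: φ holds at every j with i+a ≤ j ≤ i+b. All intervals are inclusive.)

Check D at every j in [3,6]:
  j=3: true
  j=4: true
  j=5: true
  j=6: true
All positions satisfy it → formula holds.

True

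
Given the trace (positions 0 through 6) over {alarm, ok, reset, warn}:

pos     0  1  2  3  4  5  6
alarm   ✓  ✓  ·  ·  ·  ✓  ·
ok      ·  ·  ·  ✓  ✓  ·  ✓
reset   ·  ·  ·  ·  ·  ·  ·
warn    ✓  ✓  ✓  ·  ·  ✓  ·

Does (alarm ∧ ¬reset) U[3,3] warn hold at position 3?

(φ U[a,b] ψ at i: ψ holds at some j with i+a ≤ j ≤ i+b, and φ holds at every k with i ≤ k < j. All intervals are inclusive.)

No

Need some j in [6,6] with warn, and (alarm ∧ ¬reset) at every k in [3,j-1].
  j=6: warn false.
No j in the window works → until fails.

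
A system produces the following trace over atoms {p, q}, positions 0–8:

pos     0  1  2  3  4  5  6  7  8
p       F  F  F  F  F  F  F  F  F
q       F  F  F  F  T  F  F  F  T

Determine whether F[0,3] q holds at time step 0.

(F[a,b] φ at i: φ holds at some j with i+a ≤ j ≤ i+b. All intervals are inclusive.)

False

Check q at each j in [0,3]:
  j=0: false
  j=1: false
  j=2: false
  j=3: false
No position in the window satisfies it → formula fails.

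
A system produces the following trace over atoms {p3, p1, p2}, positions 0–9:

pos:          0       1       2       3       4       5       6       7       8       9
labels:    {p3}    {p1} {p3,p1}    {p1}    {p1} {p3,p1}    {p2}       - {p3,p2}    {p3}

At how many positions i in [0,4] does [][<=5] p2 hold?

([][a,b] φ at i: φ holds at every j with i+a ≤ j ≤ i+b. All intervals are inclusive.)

Evaluate at each i in [0,4]:
  i=0: ✗ (fails at j=0)
  i=1: ✗ (fails at j=1)
  i=2: ✗ (fails at j=2)
  i=3: ✗ (fails at j=3)
  i=4: ✗ (fails at j=4)
Positions where it holds: {} → 0.

0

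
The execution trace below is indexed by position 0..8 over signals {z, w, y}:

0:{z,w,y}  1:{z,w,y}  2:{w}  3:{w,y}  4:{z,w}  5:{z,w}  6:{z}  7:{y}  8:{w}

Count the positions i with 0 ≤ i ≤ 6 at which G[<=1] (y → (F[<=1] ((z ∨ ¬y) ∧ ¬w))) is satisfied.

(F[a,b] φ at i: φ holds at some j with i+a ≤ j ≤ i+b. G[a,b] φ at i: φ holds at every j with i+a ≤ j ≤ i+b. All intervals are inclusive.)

Evaluate at each i in [0,6]:
  i=0: ✗ (fails at j=0)
  i=1: ✗ (fails at j=1)
  i=2: ✗ (fails at j=3)
  i=3: ✗ (fails at j=3)
  i=4: ✓ (all of [4,5])
  i=5: ✓ (all of [5,6])
  i=6: ✗ (fails at j=7)
Positions where it holds: {4, 5} → 2.

2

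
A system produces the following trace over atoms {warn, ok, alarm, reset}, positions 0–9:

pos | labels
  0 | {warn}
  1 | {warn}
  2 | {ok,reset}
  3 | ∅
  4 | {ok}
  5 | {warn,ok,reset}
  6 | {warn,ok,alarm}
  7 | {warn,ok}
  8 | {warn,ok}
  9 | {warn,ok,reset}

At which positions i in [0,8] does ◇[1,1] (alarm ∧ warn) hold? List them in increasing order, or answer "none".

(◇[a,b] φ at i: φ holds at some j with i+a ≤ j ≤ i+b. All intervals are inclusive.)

5

Evaluate at each i in [0,8]:
  i=0: ✗ (none in [1,1])
  i=1: ✗ (none in [2,2])
  i=2: ✗ (none in [3,3])
  i=3: ✗ (none in [4,4])
  i=4: ✗ (none in [5,5])
  i=5: ✓ (witness j=6)
  i=6: ✗ (none in [7,7])
  i=7: ✗ (none in [8,8])
  i=8: ✗ (none in [9,9])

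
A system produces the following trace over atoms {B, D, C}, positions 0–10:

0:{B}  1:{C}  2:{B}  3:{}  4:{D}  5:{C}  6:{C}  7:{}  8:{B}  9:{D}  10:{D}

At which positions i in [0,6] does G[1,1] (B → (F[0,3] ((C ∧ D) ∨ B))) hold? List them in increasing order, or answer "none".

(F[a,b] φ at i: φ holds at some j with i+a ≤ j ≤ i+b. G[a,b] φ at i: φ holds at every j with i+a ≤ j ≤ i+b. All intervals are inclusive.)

Evaluate at each i in [0,6]:
  i=0: ✓ (all of [1,1])
  i=1: ✓ (all of [2,2])
  i=2: ✓ (all of [3,3])
  i=3: ✓ (all of [4,4])
  i=4: ✓ (all of [5,5])
  i=5: ✓ (all of [6,6])
  i=6: ✓ (all of [7,7])

0, 1, 2, 3, 4, 5, 6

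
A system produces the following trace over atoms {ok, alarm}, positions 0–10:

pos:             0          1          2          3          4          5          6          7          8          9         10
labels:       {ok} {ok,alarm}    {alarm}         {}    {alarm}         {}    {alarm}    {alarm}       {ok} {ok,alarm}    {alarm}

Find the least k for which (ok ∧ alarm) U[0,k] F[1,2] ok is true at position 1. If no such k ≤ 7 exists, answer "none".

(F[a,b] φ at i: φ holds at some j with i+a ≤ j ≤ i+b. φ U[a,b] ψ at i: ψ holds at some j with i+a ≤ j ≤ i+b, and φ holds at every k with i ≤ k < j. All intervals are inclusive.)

Need earliest j ≥ 1 with F[1,2] ok, and (ok ∧ alarm) at every k in [1,j-1].
  j=1: rhs fails.
  j=2: rhs fails.
  j=3: rhs fails.
  j=4: rhs fails.
  j=5: rhs fails.
  j=6: rhs holds but lhs fails at k=2.
  j=7: rhs holds but lhs fails at k=2.
  j=8: rhs holds but lhs fails at k=2.
No witness within the range → none.

none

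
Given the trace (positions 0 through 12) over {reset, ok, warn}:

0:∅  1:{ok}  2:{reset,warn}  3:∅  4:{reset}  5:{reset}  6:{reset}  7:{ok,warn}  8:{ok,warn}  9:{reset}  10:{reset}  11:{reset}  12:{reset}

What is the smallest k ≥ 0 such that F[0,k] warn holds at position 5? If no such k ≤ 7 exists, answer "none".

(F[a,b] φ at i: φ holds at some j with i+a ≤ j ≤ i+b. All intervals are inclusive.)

2

Scan j = 5,6,… for warn:
  j=5: fails
  j=6: fails
  j=7: holds
First hit at j=7, so smallest k = 7-5 = 2.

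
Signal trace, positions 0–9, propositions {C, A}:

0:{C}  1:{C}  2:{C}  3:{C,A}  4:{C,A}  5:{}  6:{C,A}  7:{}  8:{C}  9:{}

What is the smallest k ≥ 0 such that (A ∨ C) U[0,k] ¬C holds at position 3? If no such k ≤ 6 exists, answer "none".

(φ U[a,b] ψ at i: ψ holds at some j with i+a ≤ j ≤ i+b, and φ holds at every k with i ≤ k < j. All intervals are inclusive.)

Need earliest j ≥ 3 with ¬C, and (A ∨ C) at every k in [3,j-1].
  j=3: rhs fails.
  j=4: rhs fails.
  j=5: rhs holds; lhs holds on [3,4]. k = 2.

2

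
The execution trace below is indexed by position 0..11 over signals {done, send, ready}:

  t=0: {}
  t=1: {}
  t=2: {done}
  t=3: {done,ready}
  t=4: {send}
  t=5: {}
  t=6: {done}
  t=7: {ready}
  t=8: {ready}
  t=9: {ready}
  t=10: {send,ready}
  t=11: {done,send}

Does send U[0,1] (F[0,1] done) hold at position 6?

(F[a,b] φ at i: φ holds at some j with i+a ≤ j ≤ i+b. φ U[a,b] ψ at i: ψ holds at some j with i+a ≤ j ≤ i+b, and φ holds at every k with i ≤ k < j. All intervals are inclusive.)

Need some j in [6,7] with F[0,1] done, and send at every k in [6,j-1].
  j=6: F[0,1] done holds; no prefix to check → satisfied.

Yes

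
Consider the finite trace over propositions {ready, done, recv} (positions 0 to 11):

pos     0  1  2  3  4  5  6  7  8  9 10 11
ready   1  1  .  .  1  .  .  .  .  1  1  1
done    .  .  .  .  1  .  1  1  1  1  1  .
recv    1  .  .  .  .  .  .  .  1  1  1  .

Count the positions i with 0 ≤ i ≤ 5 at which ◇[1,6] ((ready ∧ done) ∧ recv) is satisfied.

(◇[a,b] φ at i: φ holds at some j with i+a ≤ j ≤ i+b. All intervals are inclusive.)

3

Evaluate at each i in [0,5]:
  i=0: ✗ (none in [1,6])
  i=1: ✗ (none in [2,7])
  i=2: ✗ (none in [3,8])
  i=3: ✓ (witness j=9)
  i=4: ✓ (witness j=9)
  i=5: ✓ (witness j=9)
Positions where it holds: {3, 4, 5} → 3.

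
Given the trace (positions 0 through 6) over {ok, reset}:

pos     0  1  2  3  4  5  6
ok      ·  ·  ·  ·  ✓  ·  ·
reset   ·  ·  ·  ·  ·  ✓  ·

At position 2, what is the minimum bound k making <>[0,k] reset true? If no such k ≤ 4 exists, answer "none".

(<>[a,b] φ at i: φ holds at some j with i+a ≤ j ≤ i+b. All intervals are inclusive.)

Scan j = 2,3,… for reset:
  j=2: fails
  j=3: fails
  j=4: fails
  j=5: holds
First hit at j=5, so smallest k = 5-2 = 3.

3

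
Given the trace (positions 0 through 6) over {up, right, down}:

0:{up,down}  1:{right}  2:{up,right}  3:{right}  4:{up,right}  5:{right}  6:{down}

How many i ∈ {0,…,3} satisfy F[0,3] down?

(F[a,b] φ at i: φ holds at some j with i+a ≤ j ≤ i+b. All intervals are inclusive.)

2

Evaluate at each i in [0,3]:
  i=0: ✓ (witness j=0)
  i=1: ✗ (none in [1,4])
  i=2: ✗ (none in [2,5])
  i=3: ✓ (witness j=6)
Positions where it holds: {0, 3} → 2.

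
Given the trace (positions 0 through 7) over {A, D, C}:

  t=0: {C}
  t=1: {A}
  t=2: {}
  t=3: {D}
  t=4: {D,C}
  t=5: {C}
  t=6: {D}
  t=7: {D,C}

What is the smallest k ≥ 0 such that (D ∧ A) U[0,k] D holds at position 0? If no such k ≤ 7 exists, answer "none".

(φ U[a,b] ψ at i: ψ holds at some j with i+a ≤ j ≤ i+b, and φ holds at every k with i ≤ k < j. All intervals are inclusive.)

Need earliest j ≥ 0 with D, and (D ∧ A) at every k in [0,j-1].
  j=0: rhs fails.
  j=1: rhs fails.
  j=2: rhs fails.
  j=3: rhs holds but lhs fails at k=0.
  j=4: rhs holds but lhs fails at k=0.
  j=5: rhs fails.
  j=6: rhs holds but lhs fails at k=0.
  j=7: rhs holds but lhs fails at k=0.
No witness within the range → none.

none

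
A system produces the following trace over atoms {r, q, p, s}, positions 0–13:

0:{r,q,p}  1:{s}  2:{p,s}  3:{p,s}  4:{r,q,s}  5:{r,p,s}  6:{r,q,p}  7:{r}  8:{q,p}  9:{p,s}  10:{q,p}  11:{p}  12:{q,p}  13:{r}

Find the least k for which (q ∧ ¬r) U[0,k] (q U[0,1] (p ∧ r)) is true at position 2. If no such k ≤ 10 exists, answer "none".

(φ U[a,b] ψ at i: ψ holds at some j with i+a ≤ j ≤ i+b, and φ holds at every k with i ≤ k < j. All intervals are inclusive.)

none

Need earliest j ≥ 2 with (q U[0,1] (p ∧ r)), and (q ∧ ¬r) at every k in [2,j-1].
  j=2: rhs fails.
  j=3: rhs fails.
  j=4: rhs holds but lhs fails at k=2.
  j=5: rhs holds but lhs fails at k=2.
  j=6: rhs holds but lhs fails at k=2.
  j=7: rhs fails.
  j=8: rhs fails.
  j=9: rhs fails.
  j=10: rhs fails.
  j=11: rhs fails.
  j=12: rhs fails.
No witness within the range → none.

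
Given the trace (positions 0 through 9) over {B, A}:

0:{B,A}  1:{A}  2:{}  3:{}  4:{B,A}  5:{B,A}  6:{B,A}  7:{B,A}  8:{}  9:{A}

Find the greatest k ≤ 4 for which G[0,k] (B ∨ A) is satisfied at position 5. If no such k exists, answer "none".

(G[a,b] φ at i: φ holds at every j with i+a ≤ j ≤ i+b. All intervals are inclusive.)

2

(B ∨ A) must hold from j=5 onward; find where it first fails.
  j=5: holds
  j=6: holds
  j=7: holds
  j=8: fails
Holds on [5,7], so largest k = 2.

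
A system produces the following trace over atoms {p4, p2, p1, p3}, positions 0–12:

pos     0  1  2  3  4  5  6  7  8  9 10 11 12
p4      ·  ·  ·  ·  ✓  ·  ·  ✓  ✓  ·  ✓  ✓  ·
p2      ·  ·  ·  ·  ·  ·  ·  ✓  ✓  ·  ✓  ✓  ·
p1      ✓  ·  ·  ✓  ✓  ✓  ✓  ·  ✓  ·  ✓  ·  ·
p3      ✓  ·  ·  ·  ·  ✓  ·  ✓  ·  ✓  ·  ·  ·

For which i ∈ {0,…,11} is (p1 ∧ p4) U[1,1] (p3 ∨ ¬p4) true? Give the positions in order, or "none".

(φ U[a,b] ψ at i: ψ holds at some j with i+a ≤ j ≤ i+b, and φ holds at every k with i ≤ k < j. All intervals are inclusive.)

4, 8

Evaluate at each i in [0,11]:
  i=0: ✗ (lhs fails at k=0 before rhs at j=1)
  i=1: ✗ (lhs fails at k=1 before rhs at j=2)
  i=2: ✗ (lhs fails at k=2 before rhs at j=3)
  i=3: ✗ (no rhs in [4,4])
  i=4: ✓ (rhs at j=5; lhs holds on [4,4])
  i=5: ✗ (lhs fails at k=5 before rhs at j=6)
  i=6: ✗ (lhs fails at k=6 before rhs at j=7)
  i=7: ✗ (no rhs in [8,8])
  i=8: ✓ (rhs at j=9; lhs holds on [8,8])
  i=9: ✗ (no rhs in [10,10])
  i=10: ✗ (no rhs in [11,11])
  i=11: ✗ (lhs fails at k=11 before rhs at j=12)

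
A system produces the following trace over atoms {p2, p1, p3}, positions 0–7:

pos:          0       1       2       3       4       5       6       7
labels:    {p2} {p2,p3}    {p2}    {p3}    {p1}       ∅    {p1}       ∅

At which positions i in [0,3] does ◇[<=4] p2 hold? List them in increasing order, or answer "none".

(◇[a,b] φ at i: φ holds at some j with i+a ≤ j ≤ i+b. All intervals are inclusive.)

Evaluate at each i in [0,3]:
  i=0: ✓ (witness j=0)
  i=1: ✓ (witness j=1)
  i=2: ✓ (witness j=2)
  i=3: ✗ (none in [3,7])

0, 1, 2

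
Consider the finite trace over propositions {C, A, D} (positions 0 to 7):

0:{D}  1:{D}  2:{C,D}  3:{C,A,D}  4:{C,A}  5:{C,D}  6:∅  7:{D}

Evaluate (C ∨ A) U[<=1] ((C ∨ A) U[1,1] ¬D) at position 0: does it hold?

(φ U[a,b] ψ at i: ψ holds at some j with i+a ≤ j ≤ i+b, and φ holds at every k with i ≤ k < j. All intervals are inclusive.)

Does not hold

Need some j in [0,1] with ((C ∨ A) U[1,1] ¬D), and (C ∨ A) at every k in [0,j-1].
  j=0: ((C ∨ A) U[1,1] ¬D) — fails.
  j=1: ((C ∨ A) U[1,1] ¬D) — fails.
No j in the window works → until fails.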